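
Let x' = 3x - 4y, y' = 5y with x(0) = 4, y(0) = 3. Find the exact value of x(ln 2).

A = [[3,-4],[0,5]]; eigenvalues λ = 5, 3.
Eigenvectors: (2,-1) for λ=5, (-1,0) for λ=3.
From the initial condition, c_1 = -3, c_2 = -10.
x(ln 2) = (-3)(2^5)(2) + (-10)(2^3)(-1) = -112.

-112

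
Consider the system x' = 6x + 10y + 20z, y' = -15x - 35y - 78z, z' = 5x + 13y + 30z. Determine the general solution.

Coefficient matrix A = [[6, 10, 20], [-15, -35, -78], [5, 13, 30]].
det(A - λI) = 0 gives eigenvalues λ = 1, -4, 4.
For λ=1: eigenvector (2,-3,1).
For λ=-4: eigenvector (-1,3,-1).
For λ=4: eigenvector (0,-2,1).
General solution: c_1e^(t)(2,-3,1) + c_2e^(-4t)(-1,3,-1) + c_3e^(4t)(0,-2,1).

x(t) = 2c_1e^(t) - c_2e^(-4t), y(t) = -3c_1e^(t) + 3c_2e^(-4t) - 2c_3e^(4t), z(t) = c_1e^(t) - c_2e^(-4t) + c_3e^(4t)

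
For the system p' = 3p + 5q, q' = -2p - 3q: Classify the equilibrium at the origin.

A = [[3,5],[-2,-3]]; det(A-λI) = λ^2 + 1.
λ = 0 ± i: zero real part.

center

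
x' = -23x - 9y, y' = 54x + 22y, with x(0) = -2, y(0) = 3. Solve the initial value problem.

Coefficient matrix A = [[-23, -9], [54, 22]].
Characteristic polynomial det(A - λI) = λ^2 + λ - 20 = 0.
Eigenvalues λ = -5, 4.
For λ=-5: (A-λI) row 1 is [-18, -9], so an eigenvector is (1, -2).
For λ=4: (A-λI) row 1 is [-27, -9], so an eigenvector is (-1, 3).
General solution: c_1e^(-5t)(1,-2) + c_2e^(4t)(-1,3).
Applying x(0)=-2, y(0)=3 gives c_1=-3, c_2=-1.

x(t) = e^(4t) - 3e^(-5t), y(t) = -3e^(4t) + 6e^(-5t)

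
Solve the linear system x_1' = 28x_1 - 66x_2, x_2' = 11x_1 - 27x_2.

x_1(t) = -3C_1e^(6t) + 2C_2e^(-5t), x_2(t) = -C_1e^(6t) + C_2e^(-5t)

Coefficient matrix A = [[28, -66], [11, -27]].
Characteristic polynomial det(A - λI) = λ^2 - λ - 30 = 0.
Eigenvalues λ = 6, -5.
For λ=6: (A-λI) row 1 is [22, -66], so an eigenvector is (-3, -1).
For λ=-5: (A-λI) row 1 is [33, -66], so an eigenvector is (2, 1).
General solution: C_1e^(6t)(-3,-1) + C_2e^(-5t)(2,1).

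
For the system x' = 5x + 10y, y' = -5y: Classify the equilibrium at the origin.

A = [[5,10],[0,-5]]; det(A-λI) = λ^2 - 25.
λ = -5, 5: opposite signs.

saddle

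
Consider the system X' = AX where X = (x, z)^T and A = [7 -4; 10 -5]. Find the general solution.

Coefficient matrix A = [[7, -4], [10, -5]].
Characteristic polynomial det(A - λI) = λ^2 - 2λ + 5 = 0.
Eigenvalues λ = 1 ± 2i (complex conjugate pair).
For λ=1+2i: an eigenvector is (-1,-2) - i(1,1) = (-1 - i, -2 - i).
A real fundamental pair from Re and Im of e^((1+2i)t)v: X_1 = e^(t)(cos(2t)·(-1,-2) + sin(2t)·(1,1)), X_2 = e^(t)(sin(2t)·(-1,-2) - cos(2t)·(1,1)).
General solution: C_1X_1 + C_2X_2.

x(t) = C_1e^(t)sin(2t) - C_1e^(t)cos(2t) - C_2e^(t)sin(2t) - C_2e^(t)cos(2t), z(t) = C_1e^(t)sin(2t) - 2C_1e^(t)cos(2t) - 2C_2e^(t)sin(2t) - C_2e^(t)cos(2t)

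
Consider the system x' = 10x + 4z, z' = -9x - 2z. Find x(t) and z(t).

Coefficient matrix A = [[10, 4], [-9, -2]].
Characteristic polynomial det(A - λI) = λ^2 - 8λ + 16 = 0.
Single eigenvalue λ = 4 with algebraic multiplicity 2.
Eigenvector v = (-2,3); generalized eigenvector w with (A-λI)w=v is (1,-2).
General solution: e^(4t)[c_1·v + c_2·(t·v + w)].

x(t) = -2c_1e^(4t) - 2c_2te^(4t) + c_2e^(4t), z(t) = 3c_1e^(4t) + 3c_2te^(4t) - 2c_2e^(4t)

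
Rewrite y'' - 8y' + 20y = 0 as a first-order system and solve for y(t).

Let x_1 = y, x_2 = y'. Then x_1' = x_2 and x_2' = -20x_1 + 8x_2.
A = [[0,1],[-20,8]]; det(A-λI) = λ^2 - 8λ + 20.
Eigenvalues λ = 4 ± 2i.

y(t) = c_1e^(4t)cos(2t) + c_2e^(4t)sin(2t)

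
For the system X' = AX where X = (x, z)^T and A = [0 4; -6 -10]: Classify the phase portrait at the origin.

A = [[0,4],[-6,-10]]; det(A-λI) = λ^2 + 10λ + 24.
λ = -6, -4: both negative.

stable node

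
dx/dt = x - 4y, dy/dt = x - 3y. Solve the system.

Coefficient matrix A = [[1, -4], [1, -3]].
Characteristic polynomial det(A - λI) = λ^2 + 2λ + 1 = 0.
Single eigenvalue λ = -1 with algebraic multiplicity 2.
Eigenvector v = (2,1); generalized eigenvector w with (A-λI)w=v is (-3,-2).
General solution: e^(-t)[K_1·v + K_2·(t·v + w)].

x(t) = 2K_1e^(-t) + 2K_2te^(-t) - 3K_2e^(-t), y(t) = K_1e^(-t) + K_2te^(-t) - 2K_2e^(-t)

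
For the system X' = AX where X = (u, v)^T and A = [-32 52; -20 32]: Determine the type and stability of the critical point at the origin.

center

A = [[-32,52],[-20,32]]; det(A-λI) = λ^2 + 16.
λ = 0 ± 4i: zero real part.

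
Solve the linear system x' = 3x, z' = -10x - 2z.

x(t) = K_1e^(3t), z(t) = -2K_1e^(3t) + K_2e^(-2t)

Coefficient matrix A = [[3, 0], [-10, -2]].
Characteristic polynomial det(A - λI) = λ^2 - λ - 6 = 0.
Eigenvalues λ = 3, -2.
For λ=3: (A-λI) row 2 is [-10, -5], so an eigenvector is (1, -2).
For λ=-2: (A-λI) row 1 is [5, 0], so an eigenvector is (0, 1).
General solution: K_1e^(3t)(1,-2) + K_2e^(-2t)(0,1).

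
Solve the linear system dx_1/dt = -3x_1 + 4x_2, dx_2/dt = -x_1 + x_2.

Coefficient matrix A = [[-3, 4], [-1, 1]].
Characteristic polynomial det(A - λI) = λ^2 + 2λ + 1 = 0.
Single eigenvalue λ = -1 with algebraic multiplicity 2.
Eigenvector v = (2,1); generalized eigenvector w with (A-λI)w=v is (-3,-1).
General solution: e^(-t)[K_1·v + K_2·(t·v + w)].

x_1(t) = 2K_1e^(-t) + 2K_2te^(-t) - 3K_2e^(-t), x_2(t) = K_1e^(-t) + K_2te^(-t) - K_2e^(-t)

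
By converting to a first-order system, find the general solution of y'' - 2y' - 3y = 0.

y(t) = K_1e^(3t) + K_2e^(-t)

Let x_1 = y, x_2 = y'. Then x_1' = x_2 and x_2' = 3x_1 + 2x_2.
A = [[0,1],[3,2]]; det(A-λI) = λ^2 - 2λ - 3.
Eigenvalues λ = 3, -1 with eigenvectors (1,3), (1,-1).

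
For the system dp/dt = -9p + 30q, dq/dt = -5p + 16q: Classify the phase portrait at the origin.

unstable node

A = [[-9,30],[-5,16]]; det(A-λI) = λ^2 - 7λ + 6.
λ = 6, 1: both positive.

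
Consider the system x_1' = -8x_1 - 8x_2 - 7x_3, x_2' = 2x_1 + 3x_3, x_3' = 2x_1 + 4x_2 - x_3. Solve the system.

Coefficient matrix A = [[-8, -8, -7], [2, 0, 3], [2, 4, -1]].
det(A - λI) = 0 gives eigenvalues λ = -4, -2, -3.
For λ=-4: eigenvector (-2,1,0).
For λ=-2: eigenvector (-5,2,2).
For λ=-3: eigenvector (-3,1,1).
General solution: c_1e^(-4t)(-2,1,0) + c_2e^(-2t)(-5,2,2) + c_3e^(-3t)(-3,1,1).

x_1(t) = -2c_1e^(-4t) - 5c_2e^(-2t) - 3c_3e^(-3t), x_2(t) = c_1e^(-4t) + 2c_2e^(-2t) + c_3e^(-3t), x_3(t) = 2c_2e^(-2t) + c_3e^(-3t)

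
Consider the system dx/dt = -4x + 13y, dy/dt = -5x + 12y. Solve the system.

x(t) = 3K_1e^(4t)sin(t) - 2K_1e^(4t)cos(t) - 2K_2e^(4t)sin(t) - 3K_2e^(4t)cos(t), y(t) = 2K_1e^(4t)sin(t) - K_1e^(4t)cos(t) - K_2e^(4t)sin(t) - 2K_2e^(4t)cos(t)

Coefficient matrix A = [[-4, 13], [-5, 12]].
Characteristic polynomial det(A - λI) = λ^2 - 8λ + 17 = 0.
Eigenvalues λ = 4 ± i (complex conjugate pair).
For λ=4+i: an eigenvector is (-2,-1) - i(3,2) = (-2 - 3i, -1 - 2i).
A real fundamental pair from Re and Im of e^((4+i)t)v: X_1 = e^(4t)(cos(t)·(-2,-1) + sin(t)·(3,2)), X_2 = e^(4t)(sin(t)·(-2,-1) - cos(t)·(3,2)).
General solution: K_1X_1 + K_2X_2.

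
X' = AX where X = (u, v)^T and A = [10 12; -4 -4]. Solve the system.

u(t) = 2K_1e^(4t) - 3K_2e^(2t), v(t) = -K_1e^(4t) + 2K_2e^(2t)

Coefficient matrix A = [[10, 12], [-4, -4]].
Characteristic polynomial det(A - λI) = λ^2 - 6λ + 8 = 0.
Eigenvalues λ = 4, 2.
For λ=4: (A-λI) row 1 is [6, 12], so an eigenvector is (2, -1).
For λ=2: (A-λI) row 1 is [8, 12], so an eigenvector is (-3, 2).
General solution: K_1e^(4t)(2,-1) + K_2e^(2t)(-3,2).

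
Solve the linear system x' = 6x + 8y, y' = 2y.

Coefficient matrix A = [[6, 8], [0, 2]].
Characteristic polynomial det(A - λI) = λ^2 - 8λ + 12 = 0.
Eigenvalues λ = 6, 2.
For λ=6: (A-λI) row 1 is [0, 8], so an eigenvector is (-1, 0).
For λ=2: (A-λI) row 1 is [4, 8], so an eigenvector is (-2, 1).
General solution: C_1e^(6t)(-1,0) + C_2e^(2t)(-2,1).

x(t) = -C_1e^(6t) - 2C_2e^(2t), y(t) = C_2e^(2t)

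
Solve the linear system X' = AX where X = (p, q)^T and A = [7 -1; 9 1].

Coefficient matrix A = [[7, -1], [9, 1]].
Characteristic polynomial det(A - λI) = λ^2 - 8λ + 16 = 0.
Single eigenvalue λ = 4 with algebraic multiplicity 2.
Eigenvector v = (-1,-3); generalized eigenvector w with (A-λI)w=v is (0,1).
General solution: e^(4t)[K_1·v + K_2·(t·v + w)].

p(t) = -K_1e^(4t) - K_2te^(4t), q(t) = -3K_1e^(4t) - 3K_2te^(4t) + K_2e^(4t)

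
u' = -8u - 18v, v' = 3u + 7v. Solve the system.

u(t) = -2C_1e^(t) + 3C_2e^(-2t), v(t) = C_1e^(t) - C_2e^(-2t)

Coefficient matrix A = [[-8, -18], [3, 7]].
Characteristic polynomial det(A - λI) = λ^2 + λ - 2 = 0.
Eigenvalues λ = 1, -2.
For λ=1: (A-λI) row 1 is [-9, -18], so an eigenvector is (-2, 1).
For λ=-2: (A-λI) row 1 is [-6, -18], so an eigenvector is (3, -1).
General solution: C_1e^(t)(-2,1) + C_2e^(-2t)(3,-1).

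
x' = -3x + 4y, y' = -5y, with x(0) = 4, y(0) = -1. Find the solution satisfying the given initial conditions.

Coefficient matrix A = [[-3, 4], [0, -5]].
Characteristic polynomial det(A - λI) = λ^2 + 8λ + 15 = 0.
Eigenvalues λ = -5, -3.
For λ=-5: (A-λI) row 1 is [2, 4], so an eigenvector is (2, -1).
For λ=-3: (A-λI) row 1 is [0, 4], so an eigenvector is (-1, 0).
General solution: K_1e^(-5t)(2,-1) + K_2e^(-3t)(-1,0).
Applying x(0)=4, y(0)=-1 gives K_1=1, K_2=-2.

x(t) = 2e^(-3t) + 2e^(-5t), y(t) = -e^(-5t)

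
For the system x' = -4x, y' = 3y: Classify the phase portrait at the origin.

A = [[-4,0],[0,3]]; det(A-λI) = λ^2 + λ - 12.
λ = 3, -4: opposite signs.

saddle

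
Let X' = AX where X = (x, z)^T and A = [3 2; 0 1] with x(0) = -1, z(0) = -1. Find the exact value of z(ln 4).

A = [[3,2],[0,1]]; eigenvalues λ = 3, 1.
Eigenvectors: (-1,0) for λ=3, (1,-1) for λ=1.
From the initial condition, c_1 = 2, c_2 = 1.
z(ln 4) = (2)(4^3)(0) + (1)(4^1)(-1) = -4.

-4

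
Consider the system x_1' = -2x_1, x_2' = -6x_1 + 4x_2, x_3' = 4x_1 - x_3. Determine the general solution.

Coefficient matrix A = [[-2, 0, 0], [-6, 4, 0], [4, 0, -1]].
det(A - λI) = 0 gives eigenvalues λ = -1, 4, -2.
For λ=-1: eigenvector (0,0,1).
For λ=4: eigenvector (0,1,0).
For λ=-2: eigenvector (1,1,-4).
General solution: K_1e^(-t)(0,0,1) + K_2e^(4t)(0,1,0) + K_3e^(-2t)(1,1,-4).

x_1(t) = K_3e^(-2t), x_2(t) = K_2e^(4t) + K_3e^(-2t), x_3(t) = K_1e^(-t) - 4K_3e^(-2t)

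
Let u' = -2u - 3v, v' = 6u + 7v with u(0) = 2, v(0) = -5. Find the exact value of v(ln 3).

-483

A = [[-2,-3],[6,7]]; eigenvalues λ = 4, 1.
Eigenvectors: (1,-2) for λ=4, (1,-1) for λ=1.
From the initial condition, c_1 = 3, c_2 = -1.
v(ln 3) = (3)(3^4)(-2) + (-1)(3^1)(-1) = -483.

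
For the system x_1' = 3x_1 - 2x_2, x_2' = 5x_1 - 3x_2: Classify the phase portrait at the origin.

A = [[3,-2],[5,-3]]; det(A-λI) = λ^2 + 1.
λ = 0 ± i: zero real part.

center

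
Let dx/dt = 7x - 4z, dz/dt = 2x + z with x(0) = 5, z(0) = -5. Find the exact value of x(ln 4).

19520

A = [[7,-4],[2,1]]; eigenvalues λ = 5, 3.
Eigenvectors: (2,1) for λ=5, (1,1) for λ=3.
From the initial condition, c_1 = 10, c_2 = -15.
x(ln 4) = (10)(4^5)(2) + (-15)(4^3)(1) = 19520.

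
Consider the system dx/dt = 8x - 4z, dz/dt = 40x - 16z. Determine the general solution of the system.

x(t) = -C_1e^(-4t)sin(4t) + C_2e^(-4t)cos(4t), z(t) = -3C_1e^(-4t)sin(4t) + C_1e^(-4t)cos(4t) + C_2e^(-4t)sin(4t) + 3C_2e^(-4t)cos(4t)

Coefficient matrix A = [[8, -4], [40, -16]].
Characteristic polynomial det(A - λI) = λ^2 + 8λ + 32 = 0.
Eigenvalues λ = -4 ± 4i (complex conjugate pair).
For λ=-4+4i: an eigenvector is (0,1) - i(-1,-3) = (0 + i, 1 + 3i).
A real fundamental pair from Re and Im of e^((-4+4i)t)v: X_1 = e^(-4t)(cos(4t)·(0,1) + sin(4t)·(-1,-3)), X_2 = e^(-4t)(sin(4t)·(0,1) - cos(4t)·(-1,-3)).
General solution: C_1X_1 + C_2X_2.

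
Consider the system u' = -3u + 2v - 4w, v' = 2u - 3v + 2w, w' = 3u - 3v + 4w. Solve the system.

Coefficient matrix A = [[-3, 2, -4], [2, -3, 2], [3, -3, 4]].
det(A - λI) = 0 gives eigenvalues λ = 1, -1, -2.
For λ=1: eigenvector (1,0,-1).
For λ=-1: eigenvector (-1,-1,0).
For λ=-2: eigenvector (0,2,1).
General solution: c_1e^(t)(1,0,-1) + c_2e^(-t)(-1,-1,0) + c_3e^(-2t)(0,2,1).

u(t) = c_1e^(t) - c_2e^(-t), v(t) = -c_2e^(-t) + 2c_3e^(-2t), w(t) = -c_1e^(t) + c_3e^(-2t)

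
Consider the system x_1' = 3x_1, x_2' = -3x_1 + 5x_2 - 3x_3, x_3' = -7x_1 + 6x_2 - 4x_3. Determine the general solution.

Coefficient matrix A = [[3, 0, 0], [-3, 5, -3], [-7, 6, -4]].
det(A - λI) = 0 gives eigenvalues λ = 3, 2, -1.
For λ=3: eigenvector (1,0,-1).
For λ=2: eigenvector (0,1,1).
For λ=-1: eigenvector (0,1,2).
General solution: C_1e^(3t)(1,0,-1) + C_2e^(2t)(0,1,1) + C_3e^(-t)(0,1,2).

x_1(t) = C_1e^(3t), x_2(t) = C_2e^(2t) + C_3e^(-t), x_3(t) = -C_1e^(3t) + C_2e^(2t) + 2C_3e^(-t)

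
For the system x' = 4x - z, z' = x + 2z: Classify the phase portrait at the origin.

A = [[4,-1],[1,2]]; det(A-λI) = λ^2 - 6λ + 9.
repeated λ = 3 with a single eigenvector.

unstable improper node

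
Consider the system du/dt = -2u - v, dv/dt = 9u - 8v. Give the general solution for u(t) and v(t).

u(t) = -K_1e^(-5t) - K_2te^(-5t) - K_2e^(-5t), v(t) = -3K_1e^(-5t) - 3K_2te^(-5t) - 2K_2e^(-5t)

Coefficient matrix A = [[-2, -1], [9, -8]].
Characteristic polynomial det(A - λI) = λ^2 + 10λ + 25 = 0.
Single eigenvalue λ = -5 with algebraic multiplicity 2.
Eigenvector v = (-1,-3); generalized eigenvector w with (A-λI)w=v is (-1,-2).
General solution: e^(-5t)[K_1·v + K_2·(t·v + w)].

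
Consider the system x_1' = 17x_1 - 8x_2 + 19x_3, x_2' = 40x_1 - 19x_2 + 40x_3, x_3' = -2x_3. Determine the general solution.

x_1(t) = c_1e^(t) + 2c_2e^(-3t) - c_3e^(-2t), x_2(t) = 2c_1e^(t) + 5c_2e^(-3t), x_3(t) = c_3e^(-2t)

Coefficient matrix A = [[17, -8, 19], [40, -19, 40], [0, 0, -2]].
det(A - λI) = 0 gives eigenvalues λ = 1, -3, -2.
For λ=1: eigenvector (1,2,0).
For λ=-3: eigenvector (2,5,0).
For λ=-2: eigenvector (-1,0,1).
General solution: c_1e^(t)(1,2,0) + c_2e^(-3t)(2,5,0) + c_3e^(-2t)(-1,0,1).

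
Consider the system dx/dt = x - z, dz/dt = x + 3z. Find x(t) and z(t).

Coefficient matrix A = [[1, -1], [1, 3]].
Characteristic polynomial det(A - λI) = λ^2 - 4λ + 4 = 0.
Single eigenvalue λ = 2 with algebraic multiplicity 2.
Eigenvector v = (-1,1); generalized eigenvector w with (A-λI)w=v is (1,0).
General solution: e^(2t)[K_1·v + K_2·(t·v + w)].

x(t) = -K_1e^(2t) - K_2te^(2t) + K_2e^(2t), z(t) = K_1e^(2t) + K_2te^(2t)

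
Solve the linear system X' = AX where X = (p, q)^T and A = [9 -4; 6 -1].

Coefficient matrix A = [[9, -4], [6, -1]].
Characteristic polynomial det(A - λI) = λ^2 - 8λ + 15 = 0.
Eigenvalues λ = 3, 5.
For λ=3: (A-λI) row 1 is [6, -4], so an eigenvector is (2, 3).
For λ=5: (A-λI) row 1 is [4, -4], so an eigenvector is (1, 1).
General solution: C_1e^(3t)(2,3) + C_2e^(5t)(1,1).

p(t) = 2C_1e^(3t) + C_2e^(5t), q(t) = 3C_1e^(3t) + C_2e^(5t)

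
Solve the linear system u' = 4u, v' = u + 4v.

Coefficient matrix A = [[4, 0], [1, 4]].
Characteristic polynomial det(A - λI) = λ^2 - 8λ + 16 = 0.
Single eigenvalue λ = 4 with algebraic multiplicity 2.
Eigenvector v = (0,-1); generalized eigenvector w with (A-λI)w=v is (-1,2).
General solution: e^(4t)[C_1·v + C_2·(t·v + w)].

u(t) = -C_2e^(4t), v(t) = -C_1e^(4t) - C_2te^(4t) + 2C_2e^(4t)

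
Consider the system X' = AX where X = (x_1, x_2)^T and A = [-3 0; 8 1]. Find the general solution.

x_1(t) = c_2e^(-3t), x_2(t) = -c_1e^(t) - 2c_2e^(-3t)

Coefficient matrix A = [[-3, 0], [8, 1]].
Characteristic polynomial det(A - λI) = λ^2 + 2λ - 3 = 0.
Eigenvalues λ = 1, -3.
For λ=1: (A-λI) row 1 is [-4, 0], so an eigenvector is (0, -1).
For λ=-3: (A-λI) row 2 is [8, 4], so an eigenvector is (1, -2).
General solution: c_1e^(t)(0,-1) + c_2e^(-3t)(1,-2).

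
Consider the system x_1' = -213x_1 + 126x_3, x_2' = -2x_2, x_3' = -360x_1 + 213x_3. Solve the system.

Coefficient matrix A = [[-213, 0, 126], [0, -2, 0], [-360, 0, 213]].
det(A - λI) = 0 gives eigenvalues λ = 3, -3, -2.
For λ=3: eigenvector (7,0,12).
For λ=-3: eigenvector (-3,0,-5).
For λ=-2: eigenvector (0,1,0).
General solution: K_1e^(3t)(7,0,12) + K_2e^(-3t)(-3,0,-5) + K_3e^(-2t)(0,1,0).

x_1(t) = 7K_1e^(3t) - 3K_2e^(-3t), x_2(t) = K_3e^(-2t), x_3(t) = 12K_1e^(3t) - 5K_2e^(-3t)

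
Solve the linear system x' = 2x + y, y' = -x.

x(t) = C_1e^(t) + C_2te^(t) - C_2e^(t), y(t) = -C_1e^(t) - C_2te^(t) + 2C_2e^(t)

Coefficient matrix A = [[2, 1], [-1, 0]].
Characteristic polynomial det(A - λI) = λ^2 - 2λ + 1 = 0.
Single eigenvalue λ = 1 with algebraic multiplicity 2.
Eigenvector v = (1,-1); generalized eigenvector w with (A-λI)w=v is (-1,2).
General solution: e^(t)[C_1·v + C_2·(t·v + w)].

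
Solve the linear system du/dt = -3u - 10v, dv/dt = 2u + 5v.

u(t) = -2C_1e^(t)sin(2t) + C_1e^(t)cos(2t) + C_2e^(t)sin(2t) + 2C_2e^(t)cos(2t), v(t) = C_1e^(t)sin(2t) - C_2e^(t)cos(2t)

Coefficient matrix A = [[-3, -10], [2, 5]].
Characteristic polynomial det(A - λI) = λ^2 - 2λ + 5 = 0.
Eigenvalues λ = 1 ± 2i (complex conjugate pair).
For λ=1+2i: an eigenvector is (1,0) - i(-2,1) = (1 + 2i, 0 - i).
A real fundamental pair from Re and Im of e^((1+2i)t)v: X_1 = e^(t)(cos(2t)·(1,0) + sin(2t)·(-2,1)), X_2 = e^(t)(sin(2t)·(1,0) - cos(2t)·(-2,1)).
General solution: C_1X_1 + C_2X_2.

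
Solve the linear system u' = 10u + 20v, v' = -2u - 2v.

Coefficient matrix A = [[10, 20], [-2, -2]].
Characteristic polynomial det(A - λI) = λ^2 - 8λ + 20 = 0.
Eigenvalues λ = 4 ± 2i (complex conjugate pair).
For λ=4+2i: an eigenvector is (3,-1) - i(-1,0) = (3 + i, -1).
A real fundamental pair from Re and Im of e^((4+2i)t)v: X_1 = e^(4t)(cos(2t)·(3,-1) + sin(2t)·(-1,0)), X_2 = e^(4t)(sin(2t)·(3,-1) - cos(2t)·(-1,0)).
General solution: c_1X_1 + c_2X_2.

u(t) = -c_1e^(4t)sin(2t) + 3c_1e^(4t)cos(2t) + 3c_2e^(4t)sin(2t) + c_2e^(4t)cos(2t), v(t) = -c_1e^(4t)cos(2t) - c_2e^(4t)sin(2t)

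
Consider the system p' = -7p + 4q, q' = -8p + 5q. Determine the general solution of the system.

Coefficient matrix A = [[-7, 4], [-8, 5]].
Characteristic polynomial det(A - λI) = λ^2 + 2λ - 3 = 0.
Eigenvalues λ = 1, -3.
For λ=1: (A-λI) row 1 is [-8, 4], so an eigenvector is (1, 2).
For λ=-3: (A-λI) row 1 is [-4, 4], so an eigenvector is (1, 1).
General solution: c_1e^(t)(1,2) + c_2e^(-3t)(1,1).

p(t) = c_1e^(t) + c_2e^(-3t), q(t) = 2c_1e^(t) + c_2e^(-3t)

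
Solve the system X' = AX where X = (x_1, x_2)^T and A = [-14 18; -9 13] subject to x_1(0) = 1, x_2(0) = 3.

x_1(t) = 5e^(4t) - 4e^(-5t), x_2(t) = 5e^(4t) - 2e^(-5t)

Coefficient matrix A = [[-14, 18], [-9, 13]].
Characteristic polynomial det(A - λI) = λ^2 + λ - 20 = 0.
Eigenvalues λ = -5, 4.
For λ=-5: (A-λI) row 1 is [-9, 18], so an eigenvector is (2, 1).
For λ=4: (A-λI) row 1 is [-18, 18], so an eigenvector is (1, 1).
General solution: K_1e^(-5t)(2,1) + K_2e^(4t)(1,1).
Applying x_1(0)=1, x_2(0)=3 gives K_1=-2, K_2=5.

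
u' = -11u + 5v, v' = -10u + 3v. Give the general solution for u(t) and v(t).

u(t) = -2c_1e^(-4t)sin(t) + c_1e^(-4t)cos(t) + c_2e^(-4t)sin(t) + 2c_2e^(-4t)cos(t), v(t) = -3c_1e^(-4t)sin(t) + c_1e^(-4t)cos(t) + c_2e^(-4t)sin(t) + 3c_2e^(-4t)cos(t)

Coefficient matrix A = [[-11, 5], [-10, 3]].
Characteristic polynomial det(A - λI) = λ^2 + 8λ + 17 = 0.
Eigenvalues λ = -4 ± i (complex conjugate pair).
For λ=-4+i: an eigenvector is (1,1) - i(-2,-3) = (1 + 2i, 1 + 3i).
A real fundamental pair from Re and Im of e^((-4+i)t)v: X_1 = e^(-4t)(cos(t)·(1,1) + sin(t)·(-2,-3)), X_2 = e^(-4t)(sin(t)·(1,1) - cos(t)·(-2,-3)).
General solution: c_1X_1 + c_2X_2.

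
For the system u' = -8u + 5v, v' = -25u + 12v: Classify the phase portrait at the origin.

A = [[-8,5],[-25,12]]; det(A-λI) = λ^2 - 4λ + 29.
λ = 2 ± 5i: positive real part.

unstable spiral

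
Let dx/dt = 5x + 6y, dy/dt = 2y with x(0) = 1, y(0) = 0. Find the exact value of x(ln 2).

A = [[5,6],[0,2]]; eigenvalues λ = 2, 5.
Eigenvectors: (-2,1) for λ=2, (1,0) for λ=5.
From the initial condition, c_1 = 0, c_2 = 1.
x(ln 2) = (0)(2^2)(-2) + (1)(2^5)(1) = 32.

32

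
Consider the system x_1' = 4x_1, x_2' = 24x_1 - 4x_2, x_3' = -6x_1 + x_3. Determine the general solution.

x_1(t) = K_1e^(4t), x_2(t) = 3K_1e^(4t) + K_3e^(-4t), x_3(t) = -2K_1e^(4t) + K_2e^(t)

Coefficient matrix A = [[4, 0, 0], [24, -4, 0], [-6, 0, 1]].
det(A - λI) = 0 gives eigenvalues λ = 4, 1, -4.
For λ=4: eigenvector (1,3,-2).
For λ=1: eigenvector (0,0,1).
For λ=-4: eigenvector (0,1,0).
General solution: K_1e^(4t)(1,3,-2) + K_2e^(t)(0,0,1) + K_3e^(-4t)(0,1,0).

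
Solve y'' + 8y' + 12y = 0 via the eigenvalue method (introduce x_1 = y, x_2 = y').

y(t) = K_1e^(-6t) + K_2e^(-2t)

Let x_1 = y, x_2 = y'. Then x_1' = x_2 and x_2' = -12x_1 - 8x_2.
A = [[0,1],[-12,-8]]; det(A-λI) = λ^2 + 8λ + 12.
Eigenvalues λ = -6, -2 with eigenvectors (1,-6), (1,-2).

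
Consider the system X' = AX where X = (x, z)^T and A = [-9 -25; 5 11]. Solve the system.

x(t) = -2K_1e^(t)sin(5t) + K_1e^(t)cos(5t) + K_2e^(t)sin(5t) + 2K_2e^(t)cos(5t), z(t) = K_1e^(t)sin(5t) - K_2e^(t)cos(5t)

Coefficient matrix A = [[-9, -25], [5, 11]].
Characteristic polynomial det(A - λI) = λ^2 - 2λ + 26 = 0.
Eigenvalues λ = 1 ± 5i (complex conjugate pair).
For λ=1+5i: an eigenvector is (1,0) - i(-2,1) = (1 + 2i, 0 - i).
A real fundamental pair from Re and Im of e^((1+5i)t)v: X_1 = e^(t)(cos(5t)·(1,0) + sin(5t)·(-2,1)), X_2 = e^(t)(sin(5t)·(1,0) - cos(5t)·(-2,1)).
General solution: K_1X_1 + K_2X_2.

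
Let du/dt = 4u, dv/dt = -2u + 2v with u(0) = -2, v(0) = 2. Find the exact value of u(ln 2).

A = [[4,0],[-2,2]]; eigenvalues λ = 4, 2.
Eigenvectors: (-1,1) for λ=4, (0,1) for λ=2.
From the initial condition, c_1 = 2, c_2 = 0.
u(ln 2) = (2)(2^4)(-1) + (0)(2^2)(0) = -32.

-32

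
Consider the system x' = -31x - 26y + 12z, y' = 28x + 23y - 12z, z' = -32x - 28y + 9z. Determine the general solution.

Coefficient matrix A = [[-31, -26, 12], [28, 23, -12], [-32, -28, 9]].
det(A - λI) = 0 gives eigenvalues λ = 3, -3, 1.
For λ=3: eigenvector (3,-3,2).
For λ=-3: eigenvector (-1,2,2).
For λ=1: eigenvector (2,-2,1).
General solution: K_1e^(3t)(3,-3,2) + K_2e^(-3t)(-1,2,2) + K_3e^(t)(2,-2,1).

x(t) = 3K_1e^(3t) - K_2e^(-3t) + 2K_3e^(t), y(t) = -3K_1e^(3t) + 2K_2e^(-3t) - 2K_3e^(t), z(t) = 2K_1e^(3t) + 2K_2e^(-3t) + K_3e^(t)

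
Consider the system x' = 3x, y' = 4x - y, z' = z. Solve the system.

x(t) = C_3e^(3t), y(t) = C_2e^(-t) + C_3e^(3t), z(t) = C_1e^(t)

Coefficient matrix A = [[3, 0, 0], [4, -1, 0], [0, 0, 1]].
det(A - λI) = 0 gives eigenvalues λ = 1, -1, 3.
For λ=1: eigenvector (0,0,1).
For λ=-1: eigenvector (0,1,0).
For λ=3: eigenvector (1,1,0).
General solution: C_1e^(t)(0,0,1) + C_2e^(-t)(0,1,0) + C_3e^(3t)(1,1,0).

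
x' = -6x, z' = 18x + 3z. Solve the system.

Coefficient matrix A = [[-6, 0], [18, 3]].
Characteristic polynomial det(A - λI) = λ^2 + 3λ - 18 = 0.
Eigenvalues λ = 3, -6.
For λ=3: (A-λI) row 1 is [-9, 0], so an eigenvector is (0, 1).
For λ=-6: (A-λI) row 2 is [18, 9], so an eigenvector is (1, -2).
General solution: K_1e^(3t)(0,1) + K_2e^(-6t)(1,-2).

x(t) = K_2e^(-6t), z(t) = K_1e^(3t) - 2K_2e^(-6t)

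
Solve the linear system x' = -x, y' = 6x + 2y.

x(t) = C_1e^(-t), y(t) = -2C_1e^(-t) - C_2e^(2t)

Coefficient matrix A = [[-1, 0], [6, 2]].
Characteristic polynomial det(A - λI) = λ^2 - λ - 2 = 0.
Eigenvalues λ = -1, 2.
For λ=-1: (A-λI) row 2 is [6, 3], so an eigenvector is (1, -2).
For λ=2: (A-λI) row 1 is [-3, 0], so an eigenvector is (0, -1).
General solution: C_1e^(-t)(1,-2) + C_2e^(2t)(0,-1).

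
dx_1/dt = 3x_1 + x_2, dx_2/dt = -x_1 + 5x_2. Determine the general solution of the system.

Coefficient matrix A = [[3, 1], [-1, 5]].
Characteristic polynomial det(A - λI) = λ^2 - 8λ + 16 = 0.
Single eigenvalue λ = 4 with algebraic multiplicity 2.
Eigenvector v = (1,1); generalized eigenvector w with (A-λI)w=v is (-2,-1).
General solution: e^(4t)[c_1·v + c_2·(t·v + w)].

x_1(t) = c_1e^(4t) + c_2te^(4t) - 2c_2e^(4t), x_2(t) = c_1e^(4t) + c_2te^(4t) - c_2e^(4t)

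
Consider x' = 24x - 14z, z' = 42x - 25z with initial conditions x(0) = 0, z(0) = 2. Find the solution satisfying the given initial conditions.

x(t) = -4e^(3t) + 4e^(-4t), z(t) = -6e^(3t) + 8e^(-4t)

Coefficient matrix A = [[24, -14], [42, -25]].
Characteristic polynomial det(A - λI) = λ^2 + λ - 12 = 0.
Eigenvalues λ = -4, 3.
For λ=-4: (A-λI) row 1 is [28, -14], so an eigenvector is (-1, -2).
For λ=3: (A-λI) row 1 is [21, -14], so an eigenvector is (2, 3).
General solution: K_1e^(-4t)(-1,-2) + K_2e^(3t)(2,3).
Applying x(0)=0, z(0)=2 gives K_1=-4, K_2=-2.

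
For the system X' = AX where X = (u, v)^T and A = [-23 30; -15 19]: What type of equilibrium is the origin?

A = [[-23,30],[-15,19]]; det(A-λI) = λ^2 + 4λ + 13.
λ = -2 ± 3i: negative real part.

stable spiral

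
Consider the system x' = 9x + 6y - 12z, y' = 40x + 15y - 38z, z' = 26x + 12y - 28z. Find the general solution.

Coefficient matrix A = [[9, 6, -12], [40, 15, -38], [26, 12, -28]].
det(A - λI) = 0 gives eigenvalues λ = -3, 3, -4.
For λ=-3: eigenvector (-1,-2,-2).
For λ=3: eigenvector (1,3,2).
For λ=-4: eigenvector (0,2,1).
General solution: K_1e^(-3t)(-1,-2,-2) + K_2e^(3t)(1,3,2) + K_3e^(-4t)(0,2,1).

x(t) = -K_1e^(-3t) + K_2e^(3t), y(t) = -2K_1e^(-3t) + 3K_2e^(3t) + 2K_3e^(-4t), z(t) = -2K_1e^(-3t) + 2K_2e^(3t) + K_3e^(-4t)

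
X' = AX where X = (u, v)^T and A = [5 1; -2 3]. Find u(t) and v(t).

u(t) = K_1e^(4t)sin(t) - K_2e^(4t)cos(t), v(t) = -K_1e^(4t)sin(t) + K_1e^(4t)cos(t) + K_2e^(4t)sin(t) + K_2e^(4t)cos(t)

Coefficient matrix A = [[5, 1], [-2, 3]].
Characteristic polynomial det(A - λI) = λ^2 - 8λ + 17 = 0.
Eigenvalues λ = 4 ± i (complex conjugate pair).
For λ=4+i: an eigenvector is (0,1) - i(1,-1) = (0 - i, 1 + i).
A real fundamental pair from Re and Im of e^((4+i)t)v: X_1 = e^(4t)(cos(t)·(0,1) + sin(t)·(1,-1)), X_2 = e^(4t)(sin(t)·(0,1) - cos(t)·(1,-1)).
General solution: K_1X_1 + K_2X_2.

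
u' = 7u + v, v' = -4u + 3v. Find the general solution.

u(t) = -K_1e^(5t) - K_2te^(5t), v(t) = 2K_1e^(5t) + 2K_2te^(5t) - K_2e^(5t)

Coefficient matrix A = [[7, 1], [-4, 3]].
Characteristic polynomial det(A - λI) = λ^2 - 10λ + 25 = 0.
Single eigenvalue λ = 5 with algebraic multiplicity 2.
Eigenvector v = (-1,2); generalized eigenvector w with (A-λI)w=v is (0,-1).
General solution: e^(5t)[K_1·v + K_2·(t·v + w)].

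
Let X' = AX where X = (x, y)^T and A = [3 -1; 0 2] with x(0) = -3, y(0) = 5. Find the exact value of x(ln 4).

A = [[3,-1],[0,2]]; eigenvalues λ = 3, 2.
Eigenvectors: (1,0) for λ=3, (-1,-1) for λ=2.
From the initial condition, c_1 = -8, c_2 = -5.
x(ln 4) = (-8)(4^3)(1) + (-5)(4^2)(-1) = -432.

-432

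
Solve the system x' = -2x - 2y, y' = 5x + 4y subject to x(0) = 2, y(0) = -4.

Coefficient matrix A = [[-2, -2], [5, 4]].
Characteristic polynomial det(A - λI) = λ^2 - 2λ + 2 = 0.
Eigenvalues λ = 1 ± i (complex conjugate pair).
For λ=1+i: an eigenvector is (-1,1) - i(1,-2) = (-1 - i, 1 + 2i).
A real fundamental pair from Re and Im of e^((1+i)t)v: X_1 = e^(t)(cos(t)·(-1,1) + sin(t)·(1,-2)), X_2 = e^(t)(sin(t)·(-1,1) - cos(t)·(1,-2)).
General solution: K_1X_1 + K_2X_2.
Applying x(0)=2, y(0)=-4 gives K_1=0, K_2=-2.

x(t) = 2e^(t)sin(t) + 2e^(t)cos(t), y(t) = -2e^(t)sin(t) - 4e^(t)cos(t)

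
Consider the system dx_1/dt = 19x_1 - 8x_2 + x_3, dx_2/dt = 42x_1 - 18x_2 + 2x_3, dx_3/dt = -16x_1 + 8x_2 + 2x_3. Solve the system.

Coefficient matrix A = [[19, -8, 1], [42, -18, 2], [-16, 8, 2]].
det(A - λI) = 0 gives eigenvalues λ = 2, -2, 3.
For λ=2: eigenvector (-1,-2,1).
For λ=-2: eigenvector (2,5,-2).
For λ=3: eigenvector (1,2,0).
General solution: c_1e^(2t)(-1,-2,1) + c_2e^(-2t)(2,5,-2) + c_3e^(3t)(1,2,0).

x_1(t) = -c_1e^(2t) + 2c_2e^(-2t) + c_3e^(3t), x_2(t) = -2c_1e^(2t) + 5c_2e^(-2t) + 2c_3e^(3t), x_3(t) = c_1e^(2t) - 2c_2e^(-2t)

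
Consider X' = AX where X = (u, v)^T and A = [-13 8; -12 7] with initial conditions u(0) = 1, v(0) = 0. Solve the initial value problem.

u(t) = -2e^(-t) + 3e^(-5t), v(t) = -3e^(-t) + 3e^(-5t)

Coefficient matrix A = [[-13, 8], [-12, 7]].
Characteristic polynomial det(A - λI) = λ^2 + 6λ + 5 = 0.
Eigenvalues λ = -1, -5.
For λ=-1: (A-λI) row 1 is [-12, 8], so an eigenvector is (2, 3).
For λ=-5: (A-λI) row 1 is [-8, 8], so an eigenvector is (1, 1).
General solution: c_1e^(-t)(2,3) + c_2e^(-5t)(1,1).
Applying u(0)=1, v(0)=0 gives c_1=-1, c_2=3.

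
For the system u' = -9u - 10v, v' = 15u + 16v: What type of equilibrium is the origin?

A = [[-9,-10],[15,16]]; det(A-λI) = λ^2 - 7λ + 6.
λ = 6, 1: both positive.

unstable node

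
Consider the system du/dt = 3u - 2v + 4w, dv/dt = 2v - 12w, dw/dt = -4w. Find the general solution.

Coefficient matrix A = [[3, -2, 4], [0, 2, -12], [0, 0, -4]].
det(A - λI) = 0 gives eigenvalues λ = 3, -4, 2.
For λ=3: eigenvector (1,0,0).
For λ=-4: eigenvector (0,2,1).
For λ=2: eigenvector (2,1,0).
General solution: K_1e^(3t)(1,0,0) + K_2e^(-4t)(0,2,1) + K_3e^(2t)(2,1,0).

u(t) = K_1e^(3t) + 2K_3e^(2t), v(t) = 2K_2e^(-4t) + K_3e^(2t), w(t) = K_2e^(-4t)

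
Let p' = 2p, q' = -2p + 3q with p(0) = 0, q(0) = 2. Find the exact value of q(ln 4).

A = [[2,0],[-2,3]]; eigenvalues λ = 2, 3.
Eigenvectors: (-1,-2) for λ=2, (0,-1) for λ=3.
From the initial condition, c_1 = 0, c_2 = -2.
q(ln 4) = (0)(4^2)(-2) + (-2)(4^3)(-1) = 128.

128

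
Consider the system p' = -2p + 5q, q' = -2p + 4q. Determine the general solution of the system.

Coefficient matrix A = [[-2, 5], [-2, 4]].
Characteristic polynomial det(A - λI) = λ^2 - 2λ + 2 = 0.
Eigenvalues λ = 1 ± i (complex conjugate pair).
For λ=1+i: an eigenvector is (-2,-1) - i(1,1) = (-2 - i, -1 - i).
A real fundamental pair from Re and Im of e^((1+i)t)v: X_1 = e^(t)(cos(t)·(-2,-1) + sin(t)·(1,1)), X_2 = e^(t)(sin(t)·(-2,-1) - cos(t)·(1,1)).
General solution: K_1X_1 + K_2X_2.

p(t) = K_1e^(t)sin(t) - 2K_1e^(t)cos(t) - 2K_2e^(t)sin(t) - K_2e^(t)cos(t), q(t) = K_1e^(t)sin(t) - K_1e^(t)cos(t) - K_2e^(t)sin(t) - K_2e^(t)cos(t)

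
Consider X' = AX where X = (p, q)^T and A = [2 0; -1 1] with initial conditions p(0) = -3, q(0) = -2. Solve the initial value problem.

Coefficient matrix A = [[2, 0], [-1, 1]].
Characteristic polynomial det(A - λI) = λ^2 - 3λ + 2 = 0.
Eigenvalues λ = 1, 2.
For λ=1: (A-λI) row 1 is [1, 0], so an eigenvector is (0, 1).
For λ=2: (A-λI) row 2 is [-1, -1], so an eigenvector is (1, -1).
General solution: K_1e^(t)(0,1) + K_2e^(2t)(1,-1).
Applying p(0)=-3, q(0)=-2 gives K_1=-5, K_2=-3.

p(t) = -3e^(2t), q(t) = 3e^(2t) - 5e^(t)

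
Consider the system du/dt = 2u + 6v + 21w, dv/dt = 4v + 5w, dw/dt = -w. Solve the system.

Coefficient matrix A = [[2, 6, 21], [0, 4, 5], [0, 0, -1]].
det(A - λI) = 0 gives eigenvalues λ = -1, 4, 2.
For λ=-1: eigenvector (-5,-1,1).
For λ=4: eigenvector (3,1,0).
For λ=2: eigenvector (1,0,0).
General solution: K_1e^(-t)(-5,-1,1) + K_2e^(4t)(3,1,0) + K_3e^(2t)(1,0,0).

u(t) = -5K_1e^(-t) + 3K_2e^(4t) + K_3e^(2t), v(t) = -K_1e^(-t) + K_2e^(4t), w(t) = K_1e^(-t)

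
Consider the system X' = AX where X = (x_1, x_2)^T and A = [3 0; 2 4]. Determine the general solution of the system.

Coefficient matrix A = [[3, 0], [2, 4]].
Characteristic polynomial det(A - λI) = λ^2 - 7λ + 12 = 0.
Eigenvalues λ = 3, 4.
For λ=3: (A-λI) row 2 is [2, 1], so an eigenvector is (1, -2).
For λ=4: (A-λI) row 1 is [-1, 0], so an eigenvector is (0, -1).
General solution: K_1e^(3t)(1,-2) + K_2e^(4t)(0,-1).

x_1(t) = K_1e^(3t), x_2(t) = -2K_1e^(3t) - K_2e^(4t)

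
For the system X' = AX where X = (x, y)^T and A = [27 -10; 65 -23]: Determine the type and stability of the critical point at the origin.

A = [[27,-10],[65,-23]]; det(A-λI) = λ^2 - 4λ + 29.
λ = 2 ± 5i: positive real part.

unstable spiral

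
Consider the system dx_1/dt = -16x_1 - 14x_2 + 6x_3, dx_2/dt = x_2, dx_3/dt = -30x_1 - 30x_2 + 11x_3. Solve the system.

x_1(t) = K_1e^(-4t) - 4K_2e^(t) + 2K_3e^(-t), x_2(t) = K_2e^(t), x_3(t) = 2K_1e^(-4t) - 9K_2e^(t) + 5K_3e^(-t)

Coefficient matrix A = [[-16, -14, 6], [0, 1, 0], [-30, -30, 11]].
det(A - λI) = 0 gives eigenvalues λ = -4, 1, -1.
For λ=-4: eigenvector (1,0,2).
For λ=1: eigenvector (-4,1,-9).
For λ=-1: eigenvector (2,0,5).
General solution: K_1e^(-4t)(1,0,2) + K_2e^(t)(-4,1,-9) + K_3e^(-t)(2,0,5).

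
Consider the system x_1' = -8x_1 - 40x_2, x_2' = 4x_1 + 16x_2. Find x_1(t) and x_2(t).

x_1(t) = -C_1e^(4t)sin(4t) - 3C_1e^(4t)cos(4t) - 3C_2e^(4t)sin(4t) + C_2e^(4t)cos(4t), x_2(t) = C_1e^(4t)cos(4t) + C_2e^(4t)sin(4t)

Coefficient matrix A = [[-8, -40], [4, 16]].
Characteristic polynomial det(A - λI) = λ^2 - 8λ + 32 = 0.
Eigenvalues λ = 4 ± 4i (complex conjugate pair).
For λ=4+4i: an eigenvector is (-3,1) - i(-1,0) = (-3 + i, 1).
A real fundamental pair from Re and Im of e^((4+4i)t)v: X_1 = e^(4t)(cos(4t)·(-3,1) + sin(4t)·(-1,0)), X_2 = e^(4t)(sin(4t)·(-3,1) - cos(4t)·(-1,0)).
General solution: C_1X_1 + C_2X_2.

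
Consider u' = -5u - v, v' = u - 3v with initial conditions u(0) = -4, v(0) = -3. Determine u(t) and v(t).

Coefficient matrix A = [[-5, -1], [1, -3]].
Characteristic polynomial det(A - λI) = λ^2 + 8λ + 16 = 0.
Single eigenvalue λ = -4 with algebraic multiplicity 2.
Eigenvector v = (-1,1); generalized eigenvector w with (A-λI)w=v is (-1,2).
General solution: e^(-4t)[C_1·v + C_2·(t·v + w)].
Applying u(0)=-4, v(0)=-3 gives C_1=11, C_2=-7.

u(t) = 7te^(-4t) - 4e^(-4t), v(t) = -7te^(-4t) - 3e^(-4t)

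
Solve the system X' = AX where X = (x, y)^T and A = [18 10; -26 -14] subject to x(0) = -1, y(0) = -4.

x(t) = -28e^(2t)sin(2t) - e^(2t)cos(2t), y(t) = 45e^(2t)sin(2t) - 4e^(2t)cos(2t)

Coefficient matrix A = [[18, 10], [-26, -14]].
Characteristic polynomial det(A - λI) = λ^2 - 4λ + 8 = 0.
Eigenvalues λ = 2 ± 2i (complex conjugate pair).
For λ=2+2i: an eigenvector is (-1,2) - i(2,-3) = (-1 - 2i, 2 + 3i).
A real fundamental pair from Re and Im of e^((2+2i)t)v: X_1 = e^(2t)(cos(2t)·(-1,2) + sin(2t)·(2,-3)), X_2 = e^(2t)(sin(2t)·(-1,2) - cos(2t)·(2,-3)).
General solution: C_1X_1 + C_2X_2.
Applying x(0)=-1, y(0)=-4 gives C_1=-11, C_2=6.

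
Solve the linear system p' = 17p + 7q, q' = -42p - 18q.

p(t) = -c_1e^(-4t) - c_2e^(3t), q(t) = 3c_1e^(-4t) + 2c_2e^(3t)

Coefficient matrix A = [[17, 7], [-42, -18]].
Characteristic polynomial det(A - λI) = λ^2 + λ - 12 = 0.
Eigenvalues λ = -4, 3.
For λ=-4: (A-λI) row 1 is [21, 7], so an eigenvector is (-1, 3).
For λ=3: (A-λI) row 1 is [14, 7], so an eigenvector is (-1, 2).
General solution: c_1e^(-4t)(-1,3) + c_2e^(3t)(-1,2).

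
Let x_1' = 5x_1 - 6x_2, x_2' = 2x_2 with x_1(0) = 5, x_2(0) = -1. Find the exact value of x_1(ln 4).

A = [[5,-6],[0,2]]; eigenvalues λ = 5, 2.
Eigenvectors: (-1,0) for λ=5, (-2,-1) for λ=2.
From the initial condition, c_1 = -7, c_2 = 1.
x_1(ln 4) = (-7)(4^5)(-1) + (1)(4^2)(-2) = 7136.

7136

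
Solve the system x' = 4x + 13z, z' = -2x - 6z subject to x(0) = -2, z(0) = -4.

x(t) = -62e^(-t)sin(t) - 2e^(-t)cos(t), z(t) = 24e^(-t)sin(t) - 4e^(-t)cos(t)

Coefficient matrix A = [[4, 13], [-2, -6]].
Characteristic polynomial det(A - λI) = λ^2 + 2λ + 2 = 0.
Eigenvalues λ = -1 ± i (complex conjugate pair).
For λ=-1+i: an eigenvector is (3,-1) - i(2,-1) = (3 - 2i, -1 + i).
A real fundamental pair from Re and Im of e^((-1+i)t)v: X_1 = e^(-t)(cos(t)·(3,-1) + sin(t)·(2,-1)), X_2 = e^(-t)(sin(t)·(3,-1) - cos(t)·(2,-1)).
General solution: c_1X_1 + c_2X_2.
Applying x(0)=-2, z(0)=-4 gives c_1=-10, c_2=-14.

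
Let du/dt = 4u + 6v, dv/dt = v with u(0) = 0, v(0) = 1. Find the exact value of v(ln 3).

A = [[4,6],[0,1]]; eigenvalues λ = 1, 4.
Eigenvectors: (-2,1) for λ=1, (-1,0) for λ=4.
From the initial condition, c_1 = 1, c_2 = -2.
v(ln 3) = (1)(3^1)(1) + (-2)(3^4)(0) = 3.

3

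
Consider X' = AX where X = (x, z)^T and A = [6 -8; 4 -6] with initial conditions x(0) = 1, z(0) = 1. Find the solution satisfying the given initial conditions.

x(t) = e^(-2t), z(t) = e^(-2t)

Coefficient matrix A = [[6, -8], [4, -6]].
Characteristic polynomial det(A - λI) = λ^2 - 4 = 0.
Eigenvalues λ = -2, 2.
For λ=-2: (A-λI) row 1 is [8, -8], so an eigenvector is (-1, -1).
For λ=2: (A-λI) row 1 is [4, -8], so an eigenvector is (-2, -1).
General solution: C_1e^(-2t)(-1,-1) + C_2e^(2t)(-2,-1).
Applying x(0)=1, z(0)=1 gives C_1=-1, C_2=0.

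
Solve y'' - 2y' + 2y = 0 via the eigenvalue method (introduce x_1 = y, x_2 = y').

y(t) = K_1e^(t)cos(t) + K_2e^(t)sin(t)

Let x_1 = y, x_2 = y'. Then x_1' = x_2 and x_2' = -2x_1 + 2x_2.
A = [[0,1],[-2,2]]; det(A-λI) = λ^2 - 2λ + 2.
Eigenvalues λ = 1 ± i.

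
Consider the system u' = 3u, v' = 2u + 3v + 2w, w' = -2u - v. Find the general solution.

u(t) = K_1e^(3t), v(t) = K_1e^(3t) + K_2e^(t) + 2K_3e^(2t), w(t) = -K_1e^(3t) - K_2e^(t) - K_3e^(2t)

Coefficient matrix A = [[3, 0, 0], [2, 3, 2], [-2, -1, 0]].
det(A - λI) = 0 gives eigenvalues λ = 3, 1, 2.
For λ=3: eigenvector (1,1,-1).
For λ=1: eigenvector (0,1,-1).
For λ=2: eigenvector (0,2,-1).
General solution: K_1e^(3t)(1,1,-1) + K_2e^(t)(0,1,-1) + K_3e^(2t)(0,2,-1).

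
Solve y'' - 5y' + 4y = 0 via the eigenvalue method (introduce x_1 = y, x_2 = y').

y(t) = K_1e^(4t) + K_2e^(t)

Let x_1 = y, x_2 = y'. Then x_1' = x_2 and x_2' = -4x_1 + 5x_2.
A = [[0,1],[-4,5]]; det(A-λI) = λ^2 - 5λ + 4.
Eigenvalues λ = 4, 1 with eigenvectors (1,4), (1,1).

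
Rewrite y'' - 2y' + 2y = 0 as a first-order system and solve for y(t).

y(t) = C_1e^(t)cos(t) + C_2e^(t)sin(t)

Let x_1 = y, x_2 = y'. Then x_1' = x_2 and x_2' = -2x_1 + 2x_2.
A = [[0,1],[-2,2]]; det(A-λI) = λ^2 - 2λ + 2.
Eigenvalues λ = 1 ± i.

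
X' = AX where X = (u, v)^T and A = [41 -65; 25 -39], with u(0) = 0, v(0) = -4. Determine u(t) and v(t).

u(t) = 52e^(t)sin(5t), v(t) = 32e^(t)sin(5t) - 4e^(t)cos(5t)

Coefficient matrix A = [[41, -65], [25, -39]].
Characteristic polynomial det(A - λI) = λ^2 - 2λ + 26 = 0.
Eigenvalues λ = 1 ± 5i (complex conjugate pair).
For λ=1+5i: an eigenvector is (-2,-1) - i(-3,-2) = (-2 + 3i, -1 + 2i).
A real fundamental pair from Re and Im of e^((1+5i)t)v: X_1 = e^(t)(cos(5t)·(-2,-1) + sin(5t)·(-3,-2)), X_2 = e^(t)(sin(5t)·(-2,-1) - cos(5t)·(-3,-2)).
General solution: K_1X_1 + K_2X_2.
Applying u(0)=0, v(0)=-4 gives K_1=-12, K_2=-8.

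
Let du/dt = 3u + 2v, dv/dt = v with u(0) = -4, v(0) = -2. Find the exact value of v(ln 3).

A = [[3,2],[0,1]]; eigenvalues λ = 3, 1.
Eigenvectors: (-1,0) for λ=3, (-1,1) for λ=1.
From the initial condition, c_1 = 6, c_2 = -2.
v(ln 3) = (6)(3^3)(0) + (-2)(3^1)(1) = -6.

-6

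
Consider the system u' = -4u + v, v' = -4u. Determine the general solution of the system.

Coefficient matrix A = [[-4, 1], [-4, 0]].
Characteristic polynomial det(A - λI) = λ^2 + 4λ + 4 = 0.
Single eigenvalue λ = -2 with algebraic multiplicity 2.
Eigenvector v = (-1,-2); generalized eigenvector w with (A-λI)w=v is (-1,-3).
General solution: e^(-2t)[c_1·v + c_2·(t·v + w)].

u(t) = -c_1e^(-2t) - c_2te^(-2t) - c_2e^(-2t), v(t) = -2c_1e^(-2t) - 2c_2te^(-2t) - 3c_2e^(-2t)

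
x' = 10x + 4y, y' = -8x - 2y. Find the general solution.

x(t) = K_1e^(2t) - K_2e^(6t), y(t) = -2K_1e^(2t) + K_2e^(6t)

Coefficient matrix A = [[10, 4], [-8, -2]].
Characteristic polynomial det(A - λI) = λ^2 - 8λ + 12 = 0.
Eigenvalues λ = 2, 6.
For λ=2: (A-λI) row 1 is [8, 4], so an eigenvector is (1, -2).
For λ=6: (A-λI) row 1 is [4, 4], so an eigenvector is (-1, 1).
General solution: K_1e^(2t)(1,-2) + K_2e^(6t)(-1,1).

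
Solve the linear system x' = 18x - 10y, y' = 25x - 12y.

x(t) = c_1e^(3t)sin(5t) - c_1e^(3t)cos(5t) - c_2e^(3t)sin(5t) - c_2e^(3t)cos(5t), y(t) = c_1e^(3t)sin(5t) - 2c_1e^(3t)cos(5t) - 2c_2e^(3t)sin(5t) - c_2e^(3t)cos(5t)

Coefficient matrix A = [[18, -10], [25, -12]].
Characteristic polynomial det(A - λI) = λ^2 - 6λ + 34 = 0.
Eigenvalues λ = 3 ± 5i (complex conjugate pair).
For λ=3+5i: an eigenvector is (-1,-2) - i(1,1) = (-1 - i, -2 - i).
A real fundamental pair from Re and Im of e^((3+5i)t)v: X_1 = e^(3t)(cos(5t)·(-1,-2) + sin(5t)·(1,1)), X_2 = e^(3t)(sin(5t)·(-1,-2) - cos(5t)·(1,1)).
General solution: c_1X_1 + c_2X_2.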